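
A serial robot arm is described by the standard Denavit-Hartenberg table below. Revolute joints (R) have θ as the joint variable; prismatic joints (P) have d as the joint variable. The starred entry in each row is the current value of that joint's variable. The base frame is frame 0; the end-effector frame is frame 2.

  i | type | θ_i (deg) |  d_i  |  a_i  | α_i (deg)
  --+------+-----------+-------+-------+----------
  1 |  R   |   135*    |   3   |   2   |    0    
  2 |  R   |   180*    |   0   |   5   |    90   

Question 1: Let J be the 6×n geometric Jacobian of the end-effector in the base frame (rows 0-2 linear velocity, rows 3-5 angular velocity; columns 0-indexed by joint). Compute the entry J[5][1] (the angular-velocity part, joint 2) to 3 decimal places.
axis z_1 = (0.0000,0.0000,1.0000); lever o_n−o_1 = (3.5355,-3.5355,0.0000)
cross product → J_v[:, 1] = (3.5355,3.5355,-0.0000)
J_ω[:, 1] = z_1
entry J[5][1] = 1.0000

1.000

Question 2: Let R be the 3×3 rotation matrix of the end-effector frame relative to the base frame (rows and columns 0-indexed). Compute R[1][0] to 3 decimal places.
-0.707

End-effector x-axis (col 0 of R) = (0.7071,-0.7071,0.0000)
R[1][0] = -0.7071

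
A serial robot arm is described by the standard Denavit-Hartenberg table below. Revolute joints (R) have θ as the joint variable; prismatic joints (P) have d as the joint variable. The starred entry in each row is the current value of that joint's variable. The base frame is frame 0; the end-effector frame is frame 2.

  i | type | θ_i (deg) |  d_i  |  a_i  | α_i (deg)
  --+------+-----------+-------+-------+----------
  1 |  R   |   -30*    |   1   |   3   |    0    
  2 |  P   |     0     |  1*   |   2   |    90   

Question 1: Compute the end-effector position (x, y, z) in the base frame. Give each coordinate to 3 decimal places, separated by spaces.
after link 1: o_1 = (2.5981, -1.5000, 1.0000)
after link 2: o_2 = (4.3301, -2.5000, 2.0000)

4.330 -2.500 2.000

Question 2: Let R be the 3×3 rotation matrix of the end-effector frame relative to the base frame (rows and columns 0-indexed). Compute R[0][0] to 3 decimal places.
0.866

End-effector x-axis (col 0 of R) = (0.8660,-0.5000,0.0000)
R[0][0] = 0.8660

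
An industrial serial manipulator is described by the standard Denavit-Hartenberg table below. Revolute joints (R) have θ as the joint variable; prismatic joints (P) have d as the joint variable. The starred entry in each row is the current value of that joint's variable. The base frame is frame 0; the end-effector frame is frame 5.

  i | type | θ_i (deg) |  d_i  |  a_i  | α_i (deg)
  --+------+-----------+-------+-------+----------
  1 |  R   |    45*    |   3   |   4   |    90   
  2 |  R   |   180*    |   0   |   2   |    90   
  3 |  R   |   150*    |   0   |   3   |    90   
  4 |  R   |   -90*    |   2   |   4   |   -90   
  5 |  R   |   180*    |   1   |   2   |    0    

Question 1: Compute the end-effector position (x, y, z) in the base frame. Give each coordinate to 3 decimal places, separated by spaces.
5.796 0.518 1.000

after link 1: o_1 = (2.8284, 2.8284, 3.0000)
after link 2: o_2 = (1.4142, 1.4142, 3.0000)
after link 3: o_3 = (4.3120, 2.1907, 3.0000)
after link 4: o_4 = (4.8296, 0.2588, -1.0000)
after link 5: o_5 = (5.7956, 0.5176, 1.0000)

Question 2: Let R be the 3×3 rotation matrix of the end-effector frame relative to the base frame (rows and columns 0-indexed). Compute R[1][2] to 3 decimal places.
0.259

End-effector z-axis (col 2 of R) = (0.9659,0.2588,-0.0000)
R[1][2] = 0.2588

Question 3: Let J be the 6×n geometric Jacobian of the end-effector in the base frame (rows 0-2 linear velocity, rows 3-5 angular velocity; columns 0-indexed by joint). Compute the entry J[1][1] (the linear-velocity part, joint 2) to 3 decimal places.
axis z_1 = (0.7071,-0.7071,0.0000); lever o_n−o_1 = (2.9671,-2.3108,-2.0000)
cross product → J_v[:, 1] = (1.4142,1.4142,0.4641)
J_ω[:, 1] = z_1
entry J[1][1] = 1.4142

1.414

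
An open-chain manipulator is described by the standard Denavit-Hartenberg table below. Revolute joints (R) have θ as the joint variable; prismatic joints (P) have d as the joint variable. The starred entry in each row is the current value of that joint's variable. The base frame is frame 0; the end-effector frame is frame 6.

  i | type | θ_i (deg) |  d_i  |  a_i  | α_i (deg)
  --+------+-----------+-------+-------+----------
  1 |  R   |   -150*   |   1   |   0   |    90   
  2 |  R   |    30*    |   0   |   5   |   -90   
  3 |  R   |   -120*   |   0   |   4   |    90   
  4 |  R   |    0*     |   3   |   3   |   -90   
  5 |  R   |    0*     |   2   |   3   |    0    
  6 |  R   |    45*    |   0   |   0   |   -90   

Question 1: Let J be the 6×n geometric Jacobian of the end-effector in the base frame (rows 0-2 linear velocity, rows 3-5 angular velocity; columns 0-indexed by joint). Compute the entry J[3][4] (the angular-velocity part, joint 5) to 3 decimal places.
axis z_4 = (0.4330,0.2500,0.8660); lever o_n−o_4 = (0.6920,3.3995,0.9821)
cross product → J_v[:, 4] = (-2.6986,0.1740,1.2990)
J_ω[:, 4] = z_4
entry J[3][4] = 0.4330

0.433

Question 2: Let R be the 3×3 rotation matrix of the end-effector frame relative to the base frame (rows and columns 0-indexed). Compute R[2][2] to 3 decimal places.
0.483

End-effector z-axis (col 2 of R) = (-0.5950,-0.6424,0.4830)
R[2][2] = 0.4830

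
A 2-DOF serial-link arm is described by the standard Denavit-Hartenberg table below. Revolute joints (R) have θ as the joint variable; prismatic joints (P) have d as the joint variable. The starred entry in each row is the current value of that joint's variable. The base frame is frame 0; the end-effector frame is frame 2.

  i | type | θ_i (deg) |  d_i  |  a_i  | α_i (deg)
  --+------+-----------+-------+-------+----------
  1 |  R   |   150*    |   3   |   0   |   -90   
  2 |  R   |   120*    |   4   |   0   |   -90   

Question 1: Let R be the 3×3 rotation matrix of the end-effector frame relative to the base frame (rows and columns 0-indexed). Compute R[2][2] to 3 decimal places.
End-effector z-axis (col 2 of R) = (0.7500,-0.4330,0.5000)
R[2][2] = 0.5000

0.500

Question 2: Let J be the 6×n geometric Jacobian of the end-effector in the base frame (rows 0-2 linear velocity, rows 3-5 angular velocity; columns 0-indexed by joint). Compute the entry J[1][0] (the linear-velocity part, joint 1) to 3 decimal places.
-2.000

axis z_0 = ẑ; lever o_n−o_0 = (-2.0000,-3.4641,3.0000)
cross product → J_v[:, 0] = (3.4641,-2.0000,0.0000)
J_ω[:, 0] = z_0
entry J[1][0] = -2.0000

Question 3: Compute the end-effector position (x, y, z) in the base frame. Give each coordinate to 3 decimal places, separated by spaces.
after link 1: o_1 = (0.0000, 0.0000, 3.0000)
after link 2: o_2 = (-2.0000, -3.4641, 3.0000)

-2.000 -3.464 3.000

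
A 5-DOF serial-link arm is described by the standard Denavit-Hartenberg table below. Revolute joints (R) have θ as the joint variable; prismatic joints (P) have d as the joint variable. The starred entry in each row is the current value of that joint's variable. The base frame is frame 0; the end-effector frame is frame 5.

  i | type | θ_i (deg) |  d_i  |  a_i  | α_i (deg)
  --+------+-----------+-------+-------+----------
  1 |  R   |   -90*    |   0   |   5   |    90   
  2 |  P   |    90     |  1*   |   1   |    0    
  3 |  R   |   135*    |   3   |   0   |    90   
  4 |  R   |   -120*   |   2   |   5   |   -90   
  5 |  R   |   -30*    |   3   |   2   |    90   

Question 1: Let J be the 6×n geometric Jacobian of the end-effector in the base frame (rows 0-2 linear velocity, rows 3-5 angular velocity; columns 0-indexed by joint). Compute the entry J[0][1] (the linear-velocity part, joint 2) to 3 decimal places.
-1.000

prismatic axis z_1 = (-1.0000,-0.0000,0.0000)
J_v[:, 1] = z_1; J_ω[:, 1] = (0,0,0)
entry J[0][1] = -1.0000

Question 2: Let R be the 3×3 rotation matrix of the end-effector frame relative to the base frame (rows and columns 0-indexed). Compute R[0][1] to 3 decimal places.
0.500

End-effector y-axis (col 1 of R) = (0.5000,0.6124,-0.6124)
R[0][1] = 0.5000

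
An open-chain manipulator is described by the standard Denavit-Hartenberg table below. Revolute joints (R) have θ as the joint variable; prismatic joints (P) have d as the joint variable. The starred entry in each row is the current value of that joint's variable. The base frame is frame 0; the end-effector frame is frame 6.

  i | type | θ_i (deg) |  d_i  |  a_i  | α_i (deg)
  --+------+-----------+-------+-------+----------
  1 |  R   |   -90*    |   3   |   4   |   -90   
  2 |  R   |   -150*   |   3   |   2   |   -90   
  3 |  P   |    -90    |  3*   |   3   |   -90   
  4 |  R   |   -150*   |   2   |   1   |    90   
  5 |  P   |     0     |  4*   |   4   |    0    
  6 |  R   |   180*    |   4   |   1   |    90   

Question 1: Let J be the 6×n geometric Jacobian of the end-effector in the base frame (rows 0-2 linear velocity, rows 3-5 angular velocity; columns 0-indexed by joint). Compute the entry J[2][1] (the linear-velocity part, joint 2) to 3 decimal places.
axis z_1 = (1.0000,0.0000,0.0000); lever o_n−o_1 = (-1.4641,4.4282,0.3301)
cross product → J_v[:, 1] = (-0.0000,-0.3301,4.4282)
J_ω[:, 1] = z_1
entry J[2][1] = 4.4282

4.428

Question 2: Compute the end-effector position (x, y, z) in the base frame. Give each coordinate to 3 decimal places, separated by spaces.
after link 1: o_1 = (0.0000, -4.0000, 3.0000)
after link 2: o_2 = (3.0000, -2.2679, 4.0000)
after link 3: o_3 = (6.0000, -3.7679, 6.5981)
after link 4: o_4 = (5.1340, -2.2859, 8.0311)
after link 5: o_5 = (-0.3301, -1.5538, 6.7631)
after link 6: o_6 = (-1.4641, 0.4282, 3.3301)

-1.464 0.428 3.330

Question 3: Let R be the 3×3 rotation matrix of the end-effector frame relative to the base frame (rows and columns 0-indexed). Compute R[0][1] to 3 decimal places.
End-effector y-axis (col 1 of R) = (-0.5000,0.4330,-0.7500)
R[0][1] = -0.5000

-0.500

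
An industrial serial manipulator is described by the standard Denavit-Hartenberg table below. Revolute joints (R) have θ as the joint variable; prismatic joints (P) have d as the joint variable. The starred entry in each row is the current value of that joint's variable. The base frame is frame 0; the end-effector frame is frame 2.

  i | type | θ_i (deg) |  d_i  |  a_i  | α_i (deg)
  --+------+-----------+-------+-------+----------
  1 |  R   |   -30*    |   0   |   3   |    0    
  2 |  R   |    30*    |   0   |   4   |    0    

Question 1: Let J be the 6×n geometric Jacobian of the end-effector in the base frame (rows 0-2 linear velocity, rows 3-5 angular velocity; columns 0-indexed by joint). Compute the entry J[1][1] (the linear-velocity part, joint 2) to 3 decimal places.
axis z_1 = (0.0000,0.0000,1.0000); lever o_n−o_1 = (4.0000,0.0000,0.0000)
cross product → J_v[:, 1] = (0.0000,4.0000,0.0000)
J_ω[:, 1] = z_1
entry J[1][1] = 4.0000

4.000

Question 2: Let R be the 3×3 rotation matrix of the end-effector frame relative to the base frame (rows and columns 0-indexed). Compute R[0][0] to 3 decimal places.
End-effector x-axis (col 0 of R) = (1.0000,0.0000,0.0000)
R[0][0] = 1.0000

1.000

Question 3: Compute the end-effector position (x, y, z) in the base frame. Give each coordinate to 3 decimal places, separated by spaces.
6.598 -1.500 0.000

after link 1: o_1 = (2.5981, -1.5000, 0.0000)
after link 2: o_2 = (6.5981, -1.5000, 0.0000)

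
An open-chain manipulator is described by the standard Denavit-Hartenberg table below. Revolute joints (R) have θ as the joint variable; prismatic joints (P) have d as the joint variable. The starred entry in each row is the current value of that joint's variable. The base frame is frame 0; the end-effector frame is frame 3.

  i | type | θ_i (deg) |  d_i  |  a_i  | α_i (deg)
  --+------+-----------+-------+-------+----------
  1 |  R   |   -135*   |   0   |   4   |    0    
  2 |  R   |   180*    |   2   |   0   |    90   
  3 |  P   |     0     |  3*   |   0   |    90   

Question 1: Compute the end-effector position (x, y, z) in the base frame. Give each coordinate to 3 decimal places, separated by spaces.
-0.707 -4.950 2.000

after link 1: o_1 = (-2.8284, -2.8284, 0.0000)
after link 2: o_2 = (-2.8284, -2.8284, 2.0000)
after link 3: o_3 = (-0.7071, -4.9497, 2.0000)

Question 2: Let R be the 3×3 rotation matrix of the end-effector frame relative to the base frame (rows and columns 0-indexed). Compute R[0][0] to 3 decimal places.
End-effector x-axis (col 0 of R) = (0.7071,0.7071,0.0000)
R[0][0] = 0.7071

0.707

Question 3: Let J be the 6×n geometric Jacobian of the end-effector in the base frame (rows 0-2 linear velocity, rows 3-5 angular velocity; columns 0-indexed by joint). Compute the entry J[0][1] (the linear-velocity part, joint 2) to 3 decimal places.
2.121

axis z_1 = (0.0000,0.0000,1.0000); lever o_n−o_1 = (2.1213,-2.1213,2.0000)
cross product → J_v[:, 1] = (2.1213,2.1213,-0.0000)
J_ω[:, 1] = z_1
entry J[0][1] = 2.1213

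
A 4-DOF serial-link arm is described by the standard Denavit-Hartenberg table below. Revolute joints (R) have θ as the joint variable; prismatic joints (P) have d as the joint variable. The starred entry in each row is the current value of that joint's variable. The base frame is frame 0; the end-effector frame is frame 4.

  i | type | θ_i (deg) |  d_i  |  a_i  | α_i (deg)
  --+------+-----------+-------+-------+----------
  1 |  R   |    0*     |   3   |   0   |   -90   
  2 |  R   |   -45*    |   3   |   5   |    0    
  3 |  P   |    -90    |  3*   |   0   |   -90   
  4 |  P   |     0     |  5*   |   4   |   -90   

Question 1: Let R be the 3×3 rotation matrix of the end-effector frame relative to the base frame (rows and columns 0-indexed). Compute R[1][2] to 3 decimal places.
End-effector z-axis (col 2 of R) = (0.0000,-1.0000,0.0000)
R[1][2] = -1.0000

-1.000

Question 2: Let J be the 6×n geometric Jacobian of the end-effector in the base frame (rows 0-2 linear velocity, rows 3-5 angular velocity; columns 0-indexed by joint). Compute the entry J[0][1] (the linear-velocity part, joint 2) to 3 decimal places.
9.899

axis z_1 = (0.0000,1.0000,0.0000); lever o_n−o_1 = (4.2426,6.0000,9.8995)
cross product → J_v[:, 1] = (9.8995,0.0000,-4.2426)
J_ω[:, 1] = z_1
entry J[0][1] = 9.8995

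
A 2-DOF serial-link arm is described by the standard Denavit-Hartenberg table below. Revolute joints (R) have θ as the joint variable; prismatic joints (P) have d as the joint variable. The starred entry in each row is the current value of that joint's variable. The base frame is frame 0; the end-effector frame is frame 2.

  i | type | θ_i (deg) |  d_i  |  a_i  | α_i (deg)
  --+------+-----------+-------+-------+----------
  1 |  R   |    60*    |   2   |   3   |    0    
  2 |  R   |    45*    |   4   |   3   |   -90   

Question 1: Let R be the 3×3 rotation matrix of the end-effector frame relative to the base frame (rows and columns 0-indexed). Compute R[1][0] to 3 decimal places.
End-effector x-axis (col 0 of R) = (-0.2588,0.9659,0.0000)
R[1][0] = 0.9659

0.966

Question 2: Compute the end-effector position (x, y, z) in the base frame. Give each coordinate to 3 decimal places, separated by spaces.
after link 1: o_1 = (1.5000, 2.5981, 2.0000)
after link 2: o_2 = (0.7235, 5.4959, 6.0000)

0.724 5.496 6.000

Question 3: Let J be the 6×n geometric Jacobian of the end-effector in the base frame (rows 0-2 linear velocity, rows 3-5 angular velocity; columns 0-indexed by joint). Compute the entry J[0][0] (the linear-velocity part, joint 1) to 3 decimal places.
axis z_0 = ẑ; lever o_n−o_0 = (0.7235,5.4959,6.0000)
cross product → J_v[:, 0] = (-5.4959,0.7235,0.0000)
J_ω[:, 0] = z_0
entry J[0][0] = -5.4959

-5.496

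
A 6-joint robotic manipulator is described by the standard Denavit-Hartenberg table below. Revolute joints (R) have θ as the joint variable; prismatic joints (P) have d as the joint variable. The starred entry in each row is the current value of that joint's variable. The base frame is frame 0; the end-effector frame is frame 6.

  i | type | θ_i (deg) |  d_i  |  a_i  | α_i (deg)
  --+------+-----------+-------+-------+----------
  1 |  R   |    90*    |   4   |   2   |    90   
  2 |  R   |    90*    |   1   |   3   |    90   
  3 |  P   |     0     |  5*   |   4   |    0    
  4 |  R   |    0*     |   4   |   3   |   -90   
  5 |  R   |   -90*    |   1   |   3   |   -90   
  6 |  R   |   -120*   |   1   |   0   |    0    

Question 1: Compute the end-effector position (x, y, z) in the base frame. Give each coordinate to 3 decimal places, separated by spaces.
2.000 14.000 15.000

after link 1: o_1 = (0.0000, 2.0000, 4.0000)
after link 2: o_2 = (1.0000, 2.0000, 7.0000)
after link 3: o_3 = (1.0000, 7.0000, 11.0000)
after link 4: o_4 = (1.0000, 11.0000, 14.0000)
after link 5: o_5 = (2.0000, 14.0000, 14.0000)
after link 6: o_6 = (2.0000, 14.0000, 15.0000)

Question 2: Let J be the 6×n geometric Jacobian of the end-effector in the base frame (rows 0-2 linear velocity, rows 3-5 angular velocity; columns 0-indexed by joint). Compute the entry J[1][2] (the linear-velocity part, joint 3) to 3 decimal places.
1.000

prismatic axis z_2 = (0.0000,1.0000,-0.0000)
J_v[:, 2] = z_2; J_ω[:, 2] = (0,0,0)
entry J[1][2] = 1.0000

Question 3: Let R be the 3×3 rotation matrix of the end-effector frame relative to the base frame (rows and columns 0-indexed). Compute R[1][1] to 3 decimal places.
0.866

End-effector y-axis (col 1 of R) = (0.5000,0.8660,-0.0000)
R[1][1] = 0.8660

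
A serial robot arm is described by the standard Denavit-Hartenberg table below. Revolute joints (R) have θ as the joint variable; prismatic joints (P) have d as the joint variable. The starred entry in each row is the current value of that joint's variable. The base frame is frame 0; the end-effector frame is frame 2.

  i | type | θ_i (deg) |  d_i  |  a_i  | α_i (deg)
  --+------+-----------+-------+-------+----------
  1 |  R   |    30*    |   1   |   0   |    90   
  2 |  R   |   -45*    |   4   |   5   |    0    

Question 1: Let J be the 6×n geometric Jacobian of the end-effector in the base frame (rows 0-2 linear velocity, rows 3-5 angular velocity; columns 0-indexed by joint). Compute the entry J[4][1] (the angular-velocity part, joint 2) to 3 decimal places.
-0.866

axis z_1 = (0.5000,-0.8660,0.0000); lever o_n−o_1 = (5.0619,-1.6963,-3.5355)
cross product → J_v[:, 1] = (3.0619,1.7678,3.5355)
J_ω[:, 1] = z_1
entry J[4][1] = -0.8660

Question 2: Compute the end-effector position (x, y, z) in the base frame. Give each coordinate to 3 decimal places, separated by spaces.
after link 1: o_1 = (0.0000, 0.0000, 1.0000)
after link 2: o_2 = (5.0619, -1.6963, -2.5355)

5.062 -1.696 -2.536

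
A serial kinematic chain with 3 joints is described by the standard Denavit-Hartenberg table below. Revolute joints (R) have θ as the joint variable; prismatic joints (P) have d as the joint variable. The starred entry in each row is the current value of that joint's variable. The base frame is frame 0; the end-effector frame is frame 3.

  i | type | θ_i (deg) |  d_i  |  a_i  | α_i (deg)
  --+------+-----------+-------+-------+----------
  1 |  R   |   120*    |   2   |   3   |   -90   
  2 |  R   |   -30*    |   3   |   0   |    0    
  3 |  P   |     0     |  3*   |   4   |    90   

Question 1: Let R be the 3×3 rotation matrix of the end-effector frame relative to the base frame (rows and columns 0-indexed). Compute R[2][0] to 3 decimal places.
End-effector x-axis (col 0 of R) = (-0.4330,0.7500,0.5000)
R[2][0] = 0.5000

0.500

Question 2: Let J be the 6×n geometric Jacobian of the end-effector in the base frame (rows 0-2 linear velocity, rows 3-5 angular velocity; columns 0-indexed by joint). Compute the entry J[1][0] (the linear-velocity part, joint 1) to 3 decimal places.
-8.428

axis z_0 = ẑ; lever o_n−o_0 = (-8.4282,2.5981,4.0000)
cross product → J_v[:, 0] = (-2.5981,-8.4282,0.0000)
J_ω[:, 0] = z_0
entry J[1][0] = -8.4282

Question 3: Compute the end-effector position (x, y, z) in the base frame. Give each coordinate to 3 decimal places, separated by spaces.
after link 1: o_1 = (-1.5000, 2.5981, 2.0000)
after link 2: o_2 = (-4.0981, 1.0981, 2.0000)
after link 3: o_3 = (-8.4282, 2.5981, 4.0000)

-8.428 2.598 4.000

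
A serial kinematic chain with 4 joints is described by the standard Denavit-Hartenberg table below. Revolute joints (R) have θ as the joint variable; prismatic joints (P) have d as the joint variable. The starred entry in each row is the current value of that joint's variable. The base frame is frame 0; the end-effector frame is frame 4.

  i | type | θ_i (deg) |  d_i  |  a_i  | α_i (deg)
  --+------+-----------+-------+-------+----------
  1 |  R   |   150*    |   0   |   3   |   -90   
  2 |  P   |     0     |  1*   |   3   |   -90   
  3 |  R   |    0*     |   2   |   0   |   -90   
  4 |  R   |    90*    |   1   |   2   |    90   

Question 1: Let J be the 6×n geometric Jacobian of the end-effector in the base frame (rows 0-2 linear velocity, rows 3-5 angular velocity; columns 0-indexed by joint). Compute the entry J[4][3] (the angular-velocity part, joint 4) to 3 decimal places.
0.866

axis z_3 = (0.5000,0.8660,-0.0000); lever o_n−o_3 = (0.5000,0.8660,2.0000)
cross product → J_v[:, 3] = (1.7321,-1.0000,0.0000)
J_ω[:, 3] = z_3
entry J[4][3] = 0.8660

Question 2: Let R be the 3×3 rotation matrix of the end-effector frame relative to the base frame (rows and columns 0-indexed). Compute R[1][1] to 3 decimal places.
End-effector y-axis (col 1 of R) = (0.5000,0.8660,-0.0000)
R[1][1] = 0.8660

0.866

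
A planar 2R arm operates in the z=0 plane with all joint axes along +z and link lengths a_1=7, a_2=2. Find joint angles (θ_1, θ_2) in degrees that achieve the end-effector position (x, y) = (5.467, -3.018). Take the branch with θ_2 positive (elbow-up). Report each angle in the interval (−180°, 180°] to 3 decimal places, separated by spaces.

cos θ_2 = (38.9964−7²−2²)/(2·7·2) = -0.5001; θ_2 = 120.0085° (elbow-up)
β = atan2(-3.0180,5.4670) = -28.9004°; ψ = atan2(1.7319,5.9997) = 16.1015°
θ_1 = β − ψ = -45.0019°

-45.002 120.008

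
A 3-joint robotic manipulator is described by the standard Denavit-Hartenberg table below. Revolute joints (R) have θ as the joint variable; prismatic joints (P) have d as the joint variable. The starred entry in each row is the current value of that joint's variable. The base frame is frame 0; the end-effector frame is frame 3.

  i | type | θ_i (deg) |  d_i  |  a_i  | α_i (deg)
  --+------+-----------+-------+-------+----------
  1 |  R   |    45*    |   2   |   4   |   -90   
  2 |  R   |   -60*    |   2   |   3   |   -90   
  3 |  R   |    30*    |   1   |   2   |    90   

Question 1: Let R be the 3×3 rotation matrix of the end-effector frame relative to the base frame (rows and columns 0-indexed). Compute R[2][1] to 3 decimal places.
End-effector y-axis (col 1 of R) = (0.6124,0.6124,-0.5000)
R[2][1] = -0.5000

-0.500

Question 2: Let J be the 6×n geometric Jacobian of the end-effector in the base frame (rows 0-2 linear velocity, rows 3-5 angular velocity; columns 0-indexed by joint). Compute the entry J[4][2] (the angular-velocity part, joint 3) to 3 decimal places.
0.612

axis z_2 = (0.6124,0.6124,-0.5000); lever o_n−o_2 = (1.9319,0.5176,1.0000)
cross product → J_v[:, 2] = (0.8712,-1.5783,-0.8660)
J_ω[:, 2] = z_2
entry J[4][2] = 0.6124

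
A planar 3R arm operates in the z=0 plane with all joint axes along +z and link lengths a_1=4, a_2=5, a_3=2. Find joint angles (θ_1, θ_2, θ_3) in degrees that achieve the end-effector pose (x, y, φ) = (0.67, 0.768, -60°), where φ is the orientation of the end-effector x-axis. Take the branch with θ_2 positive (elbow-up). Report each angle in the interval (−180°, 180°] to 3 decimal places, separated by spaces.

wrist centre = target − a_3·(cos φ, sin φ) = (-0.3300, 2.5001)
cos θ_2 = (6.3592−4²−5²)/(2·4·5) = -0.8660; θ_2 = 149.9995° (elbow-up)
β = atan2(2.5001,-0.3300) = 97.5194°; ψ = atan2(2.5000,-0.3301) = 97.5218°
θ_1 = β − ψ = -0.0024°
θ_3 = φ − θ_1 − θ_2 = 150.0029° (wrapped to (-180°,180°])

-0.002 150.000 150.003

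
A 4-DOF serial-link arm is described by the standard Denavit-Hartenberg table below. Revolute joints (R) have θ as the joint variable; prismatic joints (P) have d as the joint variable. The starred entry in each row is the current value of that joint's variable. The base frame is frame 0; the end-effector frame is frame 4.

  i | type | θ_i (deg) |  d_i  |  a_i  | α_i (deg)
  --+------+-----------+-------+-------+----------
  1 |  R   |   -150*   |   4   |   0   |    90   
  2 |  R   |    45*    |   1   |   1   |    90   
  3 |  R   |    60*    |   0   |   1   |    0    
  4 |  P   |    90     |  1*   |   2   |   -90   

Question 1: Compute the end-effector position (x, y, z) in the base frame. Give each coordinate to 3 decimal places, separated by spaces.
-1.903 2.211 3.129

after link 1: o_1 = (0.0000, 0.0000, 4.0000)
after link 2: o_2 = (-1.1124, 0.5125, 4.7071)
after link 3: o_3 = (-1.8516, 1.0857, 5.0607)
after link 4: o_4 = (-1.9033, 2.2105, 3.1288)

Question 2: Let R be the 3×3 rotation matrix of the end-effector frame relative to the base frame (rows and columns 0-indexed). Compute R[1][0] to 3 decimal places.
End-effector x-axis (col 0 of R) = (0.2803,0.7392,-0.6124)
R[1][0] = 0.7392

0.739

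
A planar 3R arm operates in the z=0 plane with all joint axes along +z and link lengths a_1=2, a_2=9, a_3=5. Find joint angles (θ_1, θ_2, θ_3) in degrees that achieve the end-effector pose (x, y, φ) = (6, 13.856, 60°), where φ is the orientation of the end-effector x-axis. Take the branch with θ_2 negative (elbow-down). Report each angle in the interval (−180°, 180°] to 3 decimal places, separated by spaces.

120.012 -60.014 0.003

wrist centre = target − a_3·(cos φ, sin φ) = (3.5000, 9.5259)
cos θ_2 = (102.9923−2²−9²)/(2·2·9) = 0.4998; θ_2 = -60.0142° (elbow-down)
β = atan2(9.5259,3.5000) = 69.8256°; ψ = atan2(-7.7953,6.4981) = -50.1860°
θ_1 = β − ψ = 120.0116°
θ_3 = φ − θ_1 − θ_2 = 0.0026° (wrapped to (-180°,180°])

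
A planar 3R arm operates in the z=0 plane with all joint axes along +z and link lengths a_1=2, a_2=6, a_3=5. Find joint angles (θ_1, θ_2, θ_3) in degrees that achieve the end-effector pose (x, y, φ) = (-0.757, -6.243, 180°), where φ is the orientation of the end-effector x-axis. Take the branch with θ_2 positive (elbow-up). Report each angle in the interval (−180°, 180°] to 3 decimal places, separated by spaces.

-89.979 44.975 -134.995

wrist centre = target − a_3·(cos φ, sin φ) = (4.2430, -6.2430)
cos θ_2 = (56.9781−2²−6²)/(2·2·6) = 0.7074; θ_2 = 44.9746° (elbow-up)
β = atan2(-6.2430,4.2430) = -55.7984°; ψ = atan2(4.2408,6.2445) = 34.1811°
θ_1 = β − ψ = -89.9794°
θ_3 = φ − θ_1 − θ_2 = -134.9951° (wrapped to (-180°,180°])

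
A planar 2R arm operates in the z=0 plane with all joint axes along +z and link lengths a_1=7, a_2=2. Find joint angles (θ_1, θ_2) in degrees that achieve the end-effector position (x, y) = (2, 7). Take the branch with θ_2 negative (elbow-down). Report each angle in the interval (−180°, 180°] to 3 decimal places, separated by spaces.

90.000 -90.000

cos θ_2 = (53.0000−7²−2²)/(2·7·2) = 0.0000; θ_2 = -90.0000° (elbow-down)
β = atan2(7.0000,2.0000) = 74.0546°; ψ = atan2(-2.0000,7.0000) = -15.9454°
θ_1 = β − ψ = 90.0000°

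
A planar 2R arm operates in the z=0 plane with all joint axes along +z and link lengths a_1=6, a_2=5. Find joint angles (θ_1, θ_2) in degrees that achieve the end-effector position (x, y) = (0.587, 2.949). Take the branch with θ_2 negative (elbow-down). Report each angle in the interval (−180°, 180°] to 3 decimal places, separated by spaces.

135.002 -149.995

cos θ_2 = (9.0412−6²−5²)/(2·6·5) = -0.8660; θ_2 = -149.9949° (elbow-down)
β = atan2(2.9490,0.5870) = 78.7424°; ψ = atan2(-2.5004,1.6701) = -56.2596°
θ_1 = β − ψ = 135.0020°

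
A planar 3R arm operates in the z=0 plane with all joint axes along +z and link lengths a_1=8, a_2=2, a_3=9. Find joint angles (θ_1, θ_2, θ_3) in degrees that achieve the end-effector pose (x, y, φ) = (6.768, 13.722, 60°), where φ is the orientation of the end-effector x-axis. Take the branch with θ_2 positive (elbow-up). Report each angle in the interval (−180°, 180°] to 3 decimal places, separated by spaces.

wrist centre = target − a_3·(cos φ, sin φ) = (2.2680, 5.9278)
cos θ_2 = (40.2823−8²−2²)/(2·8·2) = -0.8662; θ_2 = 150.0175° (elbow-up)
β = atan2(5.9278,2.2680) = 69.0629°; ψ = atan2(0.9995,6.2676) = 9.0604°
θ_1 = β − ψ = 60.0025°
θ_3 = φ − θ_1 − θ_2 = -150.0200° (wrapped to (-180°,180°])

60.002 150.018 -150.020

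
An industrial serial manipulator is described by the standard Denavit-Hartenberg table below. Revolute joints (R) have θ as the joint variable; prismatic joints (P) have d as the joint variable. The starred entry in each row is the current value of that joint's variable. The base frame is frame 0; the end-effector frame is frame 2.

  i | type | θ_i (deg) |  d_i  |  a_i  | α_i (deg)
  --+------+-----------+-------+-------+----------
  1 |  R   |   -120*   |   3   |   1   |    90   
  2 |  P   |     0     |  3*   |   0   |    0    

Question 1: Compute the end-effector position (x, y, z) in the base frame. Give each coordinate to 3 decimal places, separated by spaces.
after link 1: o_1 = (-0.5000, -0.8660, 3.0000)
after link 2: o_2 = (-3.0981, 0.6340, 3.0000)

-3.098 0.634 3.000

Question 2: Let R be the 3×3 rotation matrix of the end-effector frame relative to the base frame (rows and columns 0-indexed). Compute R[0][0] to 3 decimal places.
End-effector x-axis (col 0 of R) = (-0.5000,-0.8660,0.0000)
R[0][0] = -0.5000

-0.500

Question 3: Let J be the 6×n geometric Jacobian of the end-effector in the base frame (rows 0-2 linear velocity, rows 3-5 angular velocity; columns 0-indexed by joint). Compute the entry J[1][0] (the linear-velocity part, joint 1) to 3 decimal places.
axis z_0 = ẑ; lever o_n−o_0 = (-3.0981,0.6340,3.0000)
cross product → J_v[:, 0] = (-0.6340,-3.0981,0.0000)
J_ω[:, 0] = z_0
entry J[1][0] = -3.0981

-3.098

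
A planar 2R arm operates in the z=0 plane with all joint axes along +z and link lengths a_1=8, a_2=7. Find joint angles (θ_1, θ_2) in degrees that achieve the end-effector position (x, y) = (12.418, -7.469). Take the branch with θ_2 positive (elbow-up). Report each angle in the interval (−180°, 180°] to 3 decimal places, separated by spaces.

cos θ_2 = (209.9927−8²−7²)/(2·8·7) = 0.8660; θ_2 = 30.0022° (elbow-up)
β = atan2(-7.4690,12.4180) = -31.0255°; ψ = atan2(3.5002,14.0620) = 13.9776°
θ_1 = β − ψ = -45.0031°

-45.003 30.002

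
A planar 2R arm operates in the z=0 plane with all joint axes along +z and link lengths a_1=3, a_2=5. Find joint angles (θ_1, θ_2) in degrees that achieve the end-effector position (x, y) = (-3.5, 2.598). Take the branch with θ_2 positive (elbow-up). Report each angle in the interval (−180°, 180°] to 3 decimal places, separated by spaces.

60.000 120.001

cos θ_2 = (18.9996−3²−5²)/(2·3·5) = -0.5000; θ_2 = 120.0009° (elbow-up)
β = atan2(2.5980,-3.5000) = 143.4140°; ψ = atan2(4.3301,0.4999) = 83.4140°
θ_1 = β − ψ = 60.0000°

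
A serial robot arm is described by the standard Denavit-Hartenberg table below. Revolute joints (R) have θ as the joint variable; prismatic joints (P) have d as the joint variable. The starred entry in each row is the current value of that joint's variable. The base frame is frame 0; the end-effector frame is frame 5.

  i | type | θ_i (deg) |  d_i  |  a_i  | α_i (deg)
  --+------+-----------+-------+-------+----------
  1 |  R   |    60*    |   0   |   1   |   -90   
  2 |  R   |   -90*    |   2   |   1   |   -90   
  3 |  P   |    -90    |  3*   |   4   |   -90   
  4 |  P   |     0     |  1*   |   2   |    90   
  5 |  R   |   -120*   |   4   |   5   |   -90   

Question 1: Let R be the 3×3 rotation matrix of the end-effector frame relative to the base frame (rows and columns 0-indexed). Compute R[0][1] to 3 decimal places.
End-effector y-axis (col 1 of R) = (-0.5000,-0.8660,0.0000)
R[0][1] = -0.5000

-0.500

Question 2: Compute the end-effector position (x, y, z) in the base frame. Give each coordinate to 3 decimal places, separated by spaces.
-0.763 9.678 -2.330

after link 1: o_1 = (0.5000, 0.8660, 0.0000)
after link 2: o_2 = (-1.2321, 1.8660, 1.0000)
after link 3: o_3 = (-3.1962, 6.4641, 1.0000)
after link 4: o_4 = (-4.9282, 7.4641, 2.0000)
after link 5: o_5 = (-0.7631, 9.6782, -2.3301)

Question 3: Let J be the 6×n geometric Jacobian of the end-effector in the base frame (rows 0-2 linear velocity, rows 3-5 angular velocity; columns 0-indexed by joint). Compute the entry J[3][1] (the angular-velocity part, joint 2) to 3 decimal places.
-0.866

axis z_1 = (-0.8660,0.5000,0.0000); lever o_n−o_1 = (-1.2631,8.8122,-2.3301)
cross product → J_v[:, 1] = (-1.1651,-2.0179,-7.0000)
J_ω[:, 1] = z_1
entry J[3][1] = -0.8660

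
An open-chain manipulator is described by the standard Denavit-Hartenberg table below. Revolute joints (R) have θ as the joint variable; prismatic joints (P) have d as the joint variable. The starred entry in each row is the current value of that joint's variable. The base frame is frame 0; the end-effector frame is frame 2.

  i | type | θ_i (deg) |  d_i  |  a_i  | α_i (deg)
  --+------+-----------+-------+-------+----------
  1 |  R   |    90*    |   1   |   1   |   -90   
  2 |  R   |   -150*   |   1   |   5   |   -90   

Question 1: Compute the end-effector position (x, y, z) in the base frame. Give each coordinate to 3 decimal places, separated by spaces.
-1.000 -3.330 3.500

after link 1: o_1 = (0.0000, 1.0000, 1.0000)
after link 2: o_2 = (-1.0000, -3.3301, 3.5000)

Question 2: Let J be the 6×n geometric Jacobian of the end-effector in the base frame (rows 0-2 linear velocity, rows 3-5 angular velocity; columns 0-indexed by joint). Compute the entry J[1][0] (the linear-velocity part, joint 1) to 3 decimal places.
-1.000

axis z_0 = ẑ; lever o_n−o_0 = (-1.0000,-3.3301,3.5000)
cross product → J_v[:, 0] = (3.3301,-1.0000,0.0000)
J_ω[:, 0] = z_0
entry J[1][0] = -1.0000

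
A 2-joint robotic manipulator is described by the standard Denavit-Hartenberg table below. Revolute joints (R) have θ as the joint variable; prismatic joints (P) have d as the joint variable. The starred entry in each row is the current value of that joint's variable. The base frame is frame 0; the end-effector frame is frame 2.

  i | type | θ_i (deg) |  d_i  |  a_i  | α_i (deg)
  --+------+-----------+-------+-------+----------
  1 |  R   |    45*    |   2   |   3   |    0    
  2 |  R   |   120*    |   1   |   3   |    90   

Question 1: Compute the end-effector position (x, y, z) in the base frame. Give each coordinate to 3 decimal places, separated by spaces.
after link 1: o_1 = (2.1213, 2.1213, 2.0000)
after link 2: o_2 = (-0.7765, 2.8978, 3.0000)

-0.776 2.898 3.000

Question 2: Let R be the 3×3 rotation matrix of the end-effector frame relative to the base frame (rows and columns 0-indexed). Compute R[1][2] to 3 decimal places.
End-effector z-axis (col 2 of R) = (0.2588,0.9659,0.0000)
R[1][2] = 0.9659

0.966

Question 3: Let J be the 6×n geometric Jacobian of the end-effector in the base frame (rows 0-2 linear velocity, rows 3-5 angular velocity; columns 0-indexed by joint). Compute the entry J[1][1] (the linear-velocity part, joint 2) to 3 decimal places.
-2.898

axis z_1 = (0.0000,0.0000,1.0000); lever o_n−o_1 = (-2.8978,0.7765,1.0000)
cross product → J_v[:, 1] = (-0.7765,-2.8978,0.0000)
J_ω[:, 1] = z_1
entry J[1][1] = -2.8978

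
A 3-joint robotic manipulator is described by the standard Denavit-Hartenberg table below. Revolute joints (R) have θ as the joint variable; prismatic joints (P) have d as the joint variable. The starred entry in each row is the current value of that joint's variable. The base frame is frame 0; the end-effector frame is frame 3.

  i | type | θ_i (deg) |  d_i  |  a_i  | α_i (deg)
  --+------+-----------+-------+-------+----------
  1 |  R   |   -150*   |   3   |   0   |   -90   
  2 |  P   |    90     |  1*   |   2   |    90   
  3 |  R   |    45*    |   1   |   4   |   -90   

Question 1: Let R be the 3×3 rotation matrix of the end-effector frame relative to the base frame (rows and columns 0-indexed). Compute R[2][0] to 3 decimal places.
End-effector x-axis (col 0 of R) = (0.3536,-0.6124,-0.7071)
R[2][0] = -0.7071

-0.707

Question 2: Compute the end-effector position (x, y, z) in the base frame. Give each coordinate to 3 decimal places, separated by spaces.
after link 1: o_1 = (0.0000, 0.0000, 3.0000)
after link 2: o_2 = (0.5000, -0.8660, 1.0000)
after link 3: o_3 = (1.0482, -3.8155, -1.8284)

1.048 -3.816 -1.828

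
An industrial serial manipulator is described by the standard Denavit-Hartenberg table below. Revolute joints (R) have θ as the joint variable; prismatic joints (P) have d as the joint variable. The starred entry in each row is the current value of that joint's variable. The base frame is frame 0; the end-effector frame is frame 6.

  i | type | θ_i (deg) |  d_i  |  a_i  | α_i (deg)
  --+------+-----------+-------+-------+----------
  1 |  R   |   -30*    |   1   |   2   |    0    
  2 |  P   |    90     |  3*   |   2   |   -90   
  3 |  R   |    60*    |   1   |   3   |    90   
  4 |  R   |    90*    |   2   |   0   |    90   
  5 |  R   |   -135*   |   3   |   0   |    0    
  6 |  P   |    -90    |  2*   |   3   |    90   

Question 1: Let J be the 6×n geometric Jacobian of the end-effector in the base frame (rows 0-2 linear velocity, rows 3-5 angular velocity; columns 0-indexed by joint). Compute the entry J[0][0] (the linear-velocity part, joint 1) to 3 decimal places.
-6.726

axis z_0 = ẑ; lever o_n−o_0 = (7.4877,6.7265,-0.8675)
cross product → J_v[:, 0] = (-6.7265,7.4877,0.0000)
J_ω[:, 0] = z_0
entry J[0][0] = -6.7265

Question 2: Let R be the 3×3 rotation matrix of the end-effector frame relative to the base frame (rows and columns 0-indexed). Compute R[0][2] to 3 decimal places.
End-effector z-axis (col 2 of R) = (-0.3062,0.8839,0.3536)
R[0][2] = -0.3062

-0.306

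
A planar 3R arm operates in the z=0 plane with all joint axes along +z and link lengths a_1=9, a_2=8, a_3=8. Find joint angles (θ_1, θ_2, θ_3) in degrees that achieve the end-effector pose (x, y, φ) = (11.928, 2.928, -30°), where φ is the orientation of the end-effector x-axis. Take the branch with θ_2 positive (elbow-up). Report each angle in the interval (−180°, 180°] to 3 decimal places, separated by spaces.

-0.001 120.002 -150.002

wrist centre = target − a_3·(cos φ, sin φ) = (4.9998, 6.9280)
cos θ_2 = (72.9952−9²−8²)/(2·9·8) = -0.5000; θ_2 = 120.0022° (elbow-up)
β = atan2(6.9280,4.9998) = 54.1828°; ψ = atan2(6.9280,4.9997) = 54.1833°
θ_1 = β − ψ = -0.0005°
θ_3 = φ − θ_1 − θ_2 = -150.0017° (wrapped to (-180°,180°])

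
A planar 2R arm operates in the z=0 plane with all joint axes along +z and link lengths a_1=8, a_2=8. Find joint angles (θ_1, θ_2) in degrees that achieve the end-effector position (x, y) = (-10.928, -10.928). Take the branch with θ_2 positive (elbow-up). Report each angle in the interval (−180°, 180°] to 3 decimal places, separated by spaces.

cos θ_2 = (238.8424−8²−8²)/(2·8·8) = 0.8660; θ_2 = 30.0080° (elbow-up)
β = atan2(-10.9280,-10.9280) = -135.0000°; ψ = atan2(4.0010,14.9276) = 15.0040°
θ_1 = β − ψ = -150.0040°

-150.004 30.008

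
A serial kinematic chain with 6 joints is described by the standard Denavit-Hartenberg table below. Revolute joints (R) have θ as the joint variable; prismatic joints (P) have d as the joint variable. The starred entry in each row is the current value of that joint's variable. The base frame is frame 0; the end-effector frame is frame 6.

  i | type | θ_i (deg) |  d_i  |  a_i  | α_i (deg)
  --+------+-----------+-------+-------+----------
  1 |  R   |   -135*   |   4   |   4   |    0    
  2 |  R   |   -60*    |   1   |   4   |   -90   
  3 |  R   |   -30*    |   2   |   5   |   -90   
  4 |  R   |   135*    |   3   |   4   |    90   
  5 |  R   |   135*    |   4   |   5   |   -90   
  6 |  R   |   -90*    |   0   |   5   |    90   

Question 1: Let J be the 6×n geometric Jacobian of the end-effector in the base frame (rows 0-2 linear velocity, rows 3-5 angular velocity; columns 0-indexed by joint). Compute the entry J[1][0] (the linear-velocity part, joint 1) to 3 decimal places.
-17.865

axis z_0 = ẑ; lever o_n−o_0 = (-17.8655,6.0587,4.8578)
cross product → J_v[:, 0] = (-6.0587,-17.8655,0.0000)
J_ω[:, 0] = z_0
entry J[1][0] = -17.8655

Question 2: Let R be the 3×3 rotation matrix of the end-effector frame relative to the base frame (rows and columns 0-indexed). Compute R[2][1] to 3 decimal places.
End-effector y-axis (col 1 of R) = (-0.2062,-0.4624,0.8624)
R[2][1] = 0.8624

0.862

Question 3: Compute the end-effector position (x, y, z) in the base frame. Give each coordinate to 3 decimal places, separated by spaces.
-17.865 6.059 4.858

after link 1: o_1 = (-2.8284, -2.8284, 4.0000)
after link 2: o_2 = (-6.6921, -1.7932, 5.0000)
after link 3: o_3 = (-11.3924, -2.6043, 7.5000)
after link 4: o_4 = (-9.7432, -0.1180, 3.4877)
after link 5: o_5 = (-15.8230, 1.8511, 3.0901)
after link 6: o_6 = (-17.8655, 6.0587, 4.8578)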